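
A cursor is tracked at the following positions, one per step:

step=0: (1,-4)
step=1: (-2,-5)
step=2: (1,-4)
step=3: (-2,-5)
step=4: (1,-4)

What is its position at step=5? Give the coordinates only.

The jumps are (-3,-1), (+3,+1), (-3,-1), (+3,+1) — a geometric progression with ratio -1.
step 5: (1,-4) + (-3,-1) → (-2,-5)

(-2,-5)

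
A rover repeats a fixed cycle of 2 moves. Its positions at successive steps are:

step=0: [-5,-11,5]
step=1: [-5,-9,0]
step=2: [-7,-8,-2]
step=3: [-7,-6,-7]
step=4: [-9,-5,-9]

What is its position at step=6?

[-11,-2,-16]

The moves between consecutive positions are [+0,+2,-5], [-2,+1,-2], [+0,+2,-5], [-2,+1,-2]; they repeat the 2-cycle [[+0,+2,-5], [-2,+1,-2]].
step 5: apply [+0,+2,-5] → [-9,-3,-14]
step 6: apply [-2,+1,-2] → [-11,-2,-16]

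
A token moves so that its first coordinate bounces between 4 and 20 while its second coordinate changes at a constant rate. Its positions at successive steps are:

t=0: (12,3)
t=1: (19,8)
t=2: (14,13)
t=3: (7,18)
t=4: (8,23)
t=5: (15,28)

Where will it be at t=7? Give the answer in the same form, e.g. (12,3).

(11,38)

The first coordinate travels 7 per step and bounces off the walls at 4 and 20.
  step 6: 15 → 18
  step 7: 18 → 11
The second coordinate changes by +5 each step: at step 7 it is 38.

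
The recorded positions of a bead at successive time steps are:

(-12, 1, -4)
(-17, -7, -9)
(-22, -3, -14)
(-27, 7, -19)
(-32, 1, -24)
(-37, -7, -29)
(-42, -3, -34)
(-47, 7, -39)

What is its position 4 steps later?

The first coordinate changes by -5 each step, so at step 11 it is -12 + 11·(-5) = -67.
The second coordinate repeats the cycle [1, -7, -3, 7] with period 4; step 11 mod 4 = 3, giving 7.
The third coordinate changes by -5 each step, so at step 11 it is -4 + 11·(-5) = -59.

(-67, 7, -59)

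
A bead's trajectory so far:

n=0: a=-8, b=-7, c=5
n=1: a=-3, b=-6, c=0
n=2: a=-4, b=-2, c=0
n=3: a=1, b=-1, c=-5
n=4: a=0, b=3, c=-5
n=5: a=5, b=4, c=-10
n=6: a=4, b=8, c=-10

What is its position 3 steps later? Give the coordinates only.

Step-to-step displacements: (+5, +1, -5), (-1, +4, +0), (+5, +1, -5), (-1, +4, +0), (+5, +1, -5), (-1, +4, +0) — a repeating cycle of length 2.
step 7: apply (+5, +1, -5) → a=9, b=9, c=-15
step 8: apply (-1, +4, +0) → a=8, b=13, c=-15
step 9: apply (+5, +1, -5) → a=13, b=14, c=-20

a=13, b=14, c=-20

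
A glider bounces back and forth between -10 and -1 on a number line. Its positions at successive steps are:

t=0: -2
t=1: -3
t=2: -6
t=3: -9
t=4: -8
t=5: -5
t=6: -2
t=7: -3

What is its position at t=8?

The value reflects between -10 and -1, moving 3 per step.
  step 8: -3 → -6

-6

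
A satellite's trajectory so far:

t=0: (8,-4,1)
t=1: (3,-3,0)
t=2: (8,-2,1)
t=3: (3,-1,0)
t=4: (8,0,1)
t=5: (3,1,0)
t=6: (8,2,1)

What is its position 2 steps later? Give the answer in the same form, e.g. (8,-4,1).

(8,4,1)

The moves between consecutive positions are (-5,+1,-1), (+5,+1,+1), (-5,+1,-1), (+5,+1,+1), (-5,+1,-1), (+5,+1,+1); they repeat the 2-cycle [(-5,+1,-1), (+5,+1,+1)].
step 7: apply (-5,+1,-1) → (3,3,0)
step 8: apply (+5,+1,+1) → (8,4,1)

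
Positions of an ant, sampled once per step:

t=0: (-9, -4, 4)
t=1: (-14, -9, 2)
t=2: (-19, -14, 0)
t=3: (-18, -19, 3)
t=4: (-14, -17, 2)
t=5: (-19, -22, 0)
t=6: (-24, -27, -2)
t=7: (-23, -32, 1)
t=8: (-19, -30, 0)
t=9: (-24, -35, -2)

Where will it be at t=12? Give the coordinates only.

Differencing gives (-5, -5, -2), (-5, -5, -2), (+1, -5, +3), (+4, +2, -1), (-5, -5, -2), (-5, -5, -2), (+1, -5, +3), (+4, +2, -1), (-5, -5, -2). This is the pattern (-5, -5, -2), (-5, -5, -2), (+1, -5, +3), (+4, +2, -1) repeated.
step 10: apply (-5, -5, -2) → (-29, -40, -4)
step 11: apply (+1, -5, +3) → (-28, -45, -1)
step 12: apply (+4, +2, -1) → (-24, -43, -2)

(-24, -43, -2)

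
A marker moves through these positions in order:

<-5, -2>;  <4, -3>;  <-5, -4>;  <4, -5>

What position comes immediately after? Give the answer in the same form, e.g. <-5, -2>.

The first coordinate repeats the cycle [-5, 4] with period 2; step 4 mod 2 = 0, giving -5.
The second coordinate changes by -1 each step, so at step 4 it is -2 + 4·(-1) = -6.

<-5, -6>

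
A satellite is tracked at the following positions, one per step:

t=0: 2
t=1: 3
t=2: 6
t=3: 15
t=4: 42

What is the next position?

The jumps are +1, +3, +9, +27 — a geometric progression with ratio 3.
step 5: 42 + 81 → 123

123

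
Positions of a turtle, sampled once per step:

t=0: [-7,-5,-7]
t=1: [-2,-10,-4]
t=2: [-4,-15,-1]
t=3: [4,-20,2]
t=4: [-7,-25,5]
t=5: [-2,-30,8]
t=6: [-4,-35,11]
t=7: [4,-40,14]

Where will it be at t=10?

The first coordinate repeats the cycle [-7, -2, -4, 4] with period 4; step 10 mod 4 = 2, giving -4.
The second coordinate changes by -5 each step, so at step 10 it is -5 + 10·(-5) = -55.
The third coordinate changes by +3 each step, so at step 10 it is -7 + 10·(3) = 23.

[-4,-55,23]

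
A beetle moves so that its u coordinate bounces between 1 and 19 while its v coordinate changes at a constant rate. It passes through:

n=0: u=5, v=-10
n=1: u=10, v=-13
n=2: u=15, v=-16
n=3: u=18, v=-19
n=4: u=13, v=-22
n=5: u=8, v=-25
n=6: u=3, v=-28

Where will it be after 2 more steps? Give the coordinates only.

u=9, v=-34

The u coordinate reflects between 1 and 19, moving 5 per step.
  step 7: 3 → 4
  step 8: 4 → 9
The v coordinate changes by -3 each step: at step 8 it is -34.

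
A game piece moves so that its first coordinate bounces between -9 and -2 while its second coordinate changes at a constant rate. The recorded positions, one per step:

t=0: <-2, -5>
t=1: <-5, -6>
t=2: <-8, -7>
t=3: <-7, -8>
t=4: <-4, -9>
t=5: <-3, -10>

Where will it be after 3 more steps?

<-6, -13>

The first coordinate travels 3 per step and bounces off the walls at -9 and -2.
  step 6: -3 → -6
  step 7: -6 → -9
  step 8: -9 → -6
The second coordinate changes by -1 each step: at step 8 it is -13.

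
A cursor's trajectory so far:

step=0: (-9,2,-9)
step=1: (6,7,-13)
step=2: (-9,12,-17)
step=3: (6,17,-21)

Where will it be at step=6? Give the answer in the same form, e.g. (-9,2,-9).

The first coordinate repeats the cycle [-9, 6] with period 2; step 6 mod 2 = 0, giving -9.
The second coordinate changes by +5 each step, so at step 6 it is 2 + 6·(5) = 32.
The third coordinate changes by -4 each step, so at step 6 it is -9 + 6·(-4) = -33.

(-9,32,-33)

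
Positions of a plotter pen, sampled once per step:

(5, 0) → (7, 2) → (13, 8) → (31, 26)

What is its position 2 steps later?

Step-to-step displacements: (+2, +2), (+6, +6), (+18, +18); each is 3× the previous.
step 4: (31, 26) + (+54, +54) → (85, 80)
step 5: (85, 80) + (+162, +162) → (247, 242)

(247, 242)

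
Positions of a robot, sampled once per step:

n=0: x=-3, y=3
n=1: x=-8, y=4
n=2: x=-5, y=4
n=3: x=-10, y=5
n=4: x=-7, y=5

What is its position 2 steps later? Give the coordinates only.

Step-to-step displacements: (-5, +1), (+3, +0), (-5, +1), (+3, +0) — a repeating cycle of length 2.
step 5: apply (-5, +1) → x=-12, y=6
step 6: apply (+3, +0) → x=-9, y=6

x=-9, y=6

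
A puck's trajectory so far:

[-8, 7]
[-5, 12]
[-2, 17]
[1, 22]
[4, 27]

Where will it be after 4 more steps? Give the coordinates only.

[16, 47]

Constant displacement of [+3, +5] per step.
step 5: [4, 27] + [+3, +5] → [7, 32]
step 6: [7, 32] + [+3, +5] → [10, 37]
step 7: [10, 37] + [+3, +5] → [13, 42]
step 8: [13, 42] + [+3, +5] → [16, 47]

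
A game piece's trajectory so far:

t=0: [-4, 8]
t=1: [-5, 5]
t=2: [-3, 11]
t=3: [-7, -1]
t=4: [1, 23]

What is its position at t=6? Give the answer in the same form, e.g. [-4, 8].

[17, 71]

The jumps are [-1, -3], [+2, +6], [-4, -12], [+8, +24] — a geometric progression with ratio -2.
step 5: [1, 23] + [-16, -48] → [-15, -25]
step 6: [-15, -25] + [+32, +96] → [17, 71]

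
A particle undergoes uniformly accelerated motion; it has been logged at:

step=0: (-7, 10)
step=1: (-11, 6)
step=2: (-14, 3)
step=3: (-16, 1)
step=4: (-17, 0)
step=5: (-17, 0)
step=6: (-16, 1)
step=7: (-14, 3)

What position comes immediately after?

Successive displacements: (-4, -4), (-3, -3), (-2, -2), (-1, -1), (+0, +0), (+1, +1), (+2, +2) — each changes by (+1, +1).
step 8: (-14, 3) + (+3, +3) → (-11, 6)

(-11, 6)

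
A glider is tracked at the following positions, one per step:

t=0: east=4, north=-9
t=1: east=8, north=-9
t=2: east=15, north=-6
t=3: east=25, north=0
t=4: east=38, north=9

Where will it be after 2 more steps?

First differences are (+4,+0), (+7,+3), (+10,+6), (+13,+9); their common second difference is (+3,+3) (constant acceleration).
step 5: east=38, north=9 + (+16,+12) → east=54, north=21
step 6: east=54, north=21 + (+19,+15) → east=73, north=36

east=73, north=36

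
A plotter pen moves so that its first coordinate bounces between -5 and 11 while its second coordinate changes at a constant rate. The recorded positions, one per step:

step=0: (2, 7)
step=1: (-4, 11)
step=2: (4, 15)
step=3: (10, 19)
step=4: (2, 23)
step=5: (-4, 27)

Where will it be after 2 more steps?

(10, 35)

The first coordinate travels 8 per step and bounces off the walls at -5 and 11.
  step 6: -4 → 4
  step 7: 4 → 10
The second coordinate changes by +4 each step: at step 7 it is 35.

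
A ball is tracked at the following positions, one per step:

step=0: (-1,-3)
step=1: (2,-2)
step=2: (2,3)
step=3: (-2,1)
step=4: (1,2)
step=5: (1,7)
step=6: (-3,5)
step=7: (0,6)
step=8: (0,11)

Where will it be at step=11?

Step-to-step displacements: (+3,+1), (+0,+5), (-4,-2), (+3,+1), (+0,+5), (-4,-2), (+3,+1), (+0,+5) — a repeating cycle of length 3.
step 9: apply (-4,-2) → (-4,9)
step 10: apply (+3,+1) → (-1,10)
step 11: apply (+0,+5) → (-1,15)

(-1,15)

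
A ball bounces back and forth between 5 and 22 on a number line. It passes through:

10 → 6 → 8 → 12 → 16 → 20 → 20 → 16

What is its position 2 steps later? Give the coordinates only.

The value reflects between 5 and 22, moving 4 per step.
  step 8: 16 → 12
  step 9: 12 → 8

8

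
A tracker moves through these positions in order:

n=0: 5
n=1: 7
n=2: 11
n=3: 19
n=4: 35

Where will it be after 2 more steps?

The jumps are +2, +4, +8, +16 — a geometric progression with ratio 2.
step 5: 35 + 32 → 67
step 6: 67 + 64 → 131

131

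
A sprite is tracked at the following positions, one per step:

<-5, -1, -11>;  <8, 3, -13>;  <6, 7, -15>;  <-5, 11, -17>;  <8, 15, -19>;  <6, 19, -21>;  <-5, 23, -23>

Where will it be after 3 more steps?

The first coordinate repeats the cycle [-5, 8, 6] with period 3; step 9 mod 3 = 0, giving -5.
The second coordinate changes by +4 each step, so at step 9 it is -1 + 9·(4) = 35.
The third coordinate changes by -2 each step, so at step 9 it is -11 + 9·(-2) = -29.

<-5, 35, -29>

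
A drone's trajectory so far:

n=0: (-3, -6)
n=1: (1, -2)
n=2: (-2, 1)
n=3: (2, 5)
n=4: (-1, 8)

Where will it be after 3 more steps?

(4, 19)

The moves between consecutive positions are (+4, +4), (-3, +3), (+4, +4), (-3, +3); they repeat the 2-cycle [(+4, +4), (-3, +3)].
step 5: apply (+4, +4) → (3, 12)
step 6: apply (-3, +3) → (0, 15)
step 7: apply (+4, +4) → (4, 19)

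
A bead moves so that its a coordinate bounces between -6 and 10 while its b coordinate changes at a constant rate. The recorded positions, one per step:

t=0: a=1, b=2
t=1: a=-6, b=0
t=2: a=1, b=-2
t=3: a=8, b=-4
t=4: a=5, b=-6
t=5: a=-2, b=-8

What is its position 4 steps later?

The a coordinate reflects between -6 and 10, moving 7 per step.
  step 6: -2 → -3
  step 7: -3 → 4
  step 8: 4 → 9
  step 9: 9 → 2
The b coordinate changes by -2 each step: at step 9 it is -16.

a=2, b=-16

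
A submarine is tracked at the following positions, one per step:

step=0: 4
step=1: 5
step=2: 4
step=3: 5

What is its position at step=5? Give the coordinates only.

The jumps are +1, -1, +1 — a geometric progression with ratio -1.
step 4: 5 − 1 → 4
step 5: 4 + 1 → 5

5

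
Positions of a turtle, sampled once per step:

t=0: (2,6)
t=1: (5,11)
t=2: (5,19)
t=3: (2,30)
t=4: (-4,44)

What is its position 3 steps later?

(-40,104)

Taking differences between consecutive positions: (+3,+5), (+0,+8), (-3,+11), (-6,+14). These grow by (-3,+3) each step.
step 5: (-4,44) + (-9,+17) → (-13,61)
step 6: (-13,61) + (-12,+20) → (-25,81)
step 7: (-25,81) + (-15,+23) → (-40,104)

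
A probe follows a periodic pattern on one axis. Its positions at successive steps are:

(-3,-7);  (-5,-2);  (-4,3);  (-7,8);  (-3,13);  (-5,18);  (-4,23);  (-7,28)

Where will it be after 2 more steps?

(-5,38)

First: cycles through -3, -5, -4, -7 every 4 steps. Step 9 lands at position 1 of the cycle → -5.
Second: linear, +5 per step → 38 at step 9.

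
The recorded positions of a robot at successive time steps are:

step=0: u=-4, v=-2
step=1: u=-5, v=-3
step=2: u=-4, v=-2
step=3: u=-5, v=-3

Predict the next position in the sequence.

Consecutive displacements (-1,-1), (+1,+1), (-1,-1) scale by a factor of -1 each step.
step 4: u=-5, v=-3 + (+1,+1) → u=-4, v=-2

u=-4, v=-2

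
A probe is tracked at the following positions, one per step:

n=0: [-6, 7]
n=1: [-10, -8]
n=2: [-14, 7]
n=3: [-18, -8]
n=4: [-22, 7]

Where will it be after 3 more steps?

[-34, -8]

First: linear, -4 per step → -34 at step 7.
Second: cycles through 7, -8 every 2 steps. Step 7 lands at position 1 of the cycle → -8.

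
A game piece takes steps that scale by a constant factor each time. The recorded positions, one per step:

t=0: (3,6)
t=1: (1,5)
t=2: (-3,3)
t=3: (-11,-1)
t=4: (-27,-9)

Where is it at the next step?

The jumps are (-2,-1), (-4,-2), (-8,-4), (-16,-8) — a geometric progression with ratio 2.
step 5: (-27,-9) + (-32,-16) → (-59,-25)

(-59,-25)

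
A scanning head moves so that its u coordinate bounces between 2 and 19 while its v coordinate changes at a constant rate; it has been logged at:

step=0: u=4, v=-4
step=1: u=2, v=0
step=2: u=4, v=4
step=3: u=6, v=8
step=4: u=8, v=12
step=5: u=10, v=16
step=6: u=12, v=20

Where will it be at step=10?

u=18, v=36

The u coordinate reflects between 2 and 19, moving 2 per step.
  step 7: 12 → 14
  step 8: 14 → 16
  step 9: 16 → 18
  step 10: 18 → 18
The v coordinate changes by +4 each step: at step 10 it is 36.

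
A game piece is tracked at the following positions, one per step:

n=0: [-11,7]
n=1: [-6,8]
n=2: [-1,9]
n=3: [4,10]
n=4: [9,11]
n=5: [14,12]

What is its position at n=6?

[19,13]

The position changes by [+5,+1] every step.
step 6: [14,12] + [+5,+1] → [19,13]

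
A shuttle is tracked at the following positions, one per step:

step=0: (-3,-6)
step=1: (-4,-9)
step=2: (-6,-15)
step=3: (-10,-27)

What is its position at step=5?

Consecutive displacements (-1,-3), (-2,-6), (-4,-12) scale by a factor of 2 each step.
step 4: (-10,-27) + (-8,-24) → (-18,-51)
step 5: (-18,-51) + (-16,-48) → (-34,-99)

(-34,-99)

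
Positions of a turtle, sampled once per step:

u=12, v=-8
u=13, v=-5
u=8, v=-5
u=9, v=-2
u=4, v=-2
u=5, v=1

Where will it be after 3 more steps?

u=-4, v=4

The moves between consecutive positions are (+1,+3), (-5,+0), (+1,+3), (-5,+0), (+1,+3); they repeat the 2-cycle [(+1,+3), (-5,+0)].
step 6: apply (-5,+0) → u=0, v=1
step 7: apply (+1,+3) → u=1, v=4
step 8: apply (-5,+0) → u=-4, v=4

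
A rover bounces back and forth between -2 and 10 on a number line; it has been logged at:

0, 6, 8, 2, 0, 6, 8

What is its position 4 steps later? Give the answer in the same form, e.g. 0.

8

The value travels 6 per step and bounces off the walls at -2 and 10.
  step 7: 8 → 2
  step 8: 2 → 0
  step 9: 0 → 6
  step 10: 6 → 8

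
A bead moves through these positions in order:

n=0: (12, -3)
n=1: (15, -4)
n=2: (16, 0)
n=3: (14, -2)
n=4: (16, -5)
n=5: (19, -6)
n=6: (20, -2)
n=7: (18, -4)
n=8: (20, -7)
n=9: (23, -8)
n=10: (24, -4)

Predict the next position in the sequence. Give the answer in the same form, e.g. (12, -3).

Step-to-step displacements: (+3, -1), (+1, +4), (-2, -2), (+2, -3), (+3, -1), (+1, +4), (-2, -2), (+2, -3), (+3, -1), (+1, +4) — a repeating cycle of length 4.
step 11: apply (-2, -2) → (22, -6)

(22, -6)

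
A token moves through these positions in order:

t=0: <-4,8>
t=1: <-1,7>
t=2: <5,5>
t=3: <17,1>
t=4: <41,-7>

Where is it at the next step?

<89,-23>

Step-to-step displacements: <+3,-1>, <+6,-2>, <+12,-4>, <+24,-8>; each is 2× the previous.
step 5: <41,-7> + <+48,-16> → <89,-23>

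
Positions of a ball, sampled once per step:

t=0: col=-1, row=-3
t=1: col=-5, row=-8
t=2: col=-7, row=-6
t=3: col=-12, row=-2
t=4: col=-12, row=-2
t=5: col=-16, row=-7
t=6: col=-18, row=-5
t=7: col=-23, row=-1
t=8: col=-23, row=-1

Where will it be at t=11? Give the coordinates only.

Differencing gives (-4,-5), (-2,+2), (-5,+4), (+0,+0), (-4,-5), (-2,+2), (-5,+4), (+0,+0). This is the pattern (-4,-5), (-2,+2), (-5,+4), (+0,+0) repeated.
step 9: apply (-4,-5) → col=-27, row=-6
step 10: apply (-2,+2) → col=-29, row=-4
step 11: apply (-5,+4) → col=-34, row=0

col=-34, row=0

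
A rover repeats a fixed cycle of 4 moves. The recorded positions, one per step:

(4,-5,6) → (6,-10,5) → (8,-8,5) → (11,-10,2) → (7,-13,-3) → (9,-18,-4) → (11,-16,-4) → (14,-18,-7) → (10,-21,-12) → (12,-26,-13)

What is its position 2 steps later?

(17,-26,-16)

Step-to-step displacements: (+2,-5,-1), (+2,+2,+0), (+3,-2,-3), (-4,-3,-5), (+2,-5,-1), (+2,+2,+0), (+3,-2,-3), (-4,-3,-5), (+2,-5,-1) — a repeating cycle of length 4.
step 10: apply (+2,+2,+0) → (14,-24,-13)
step 11: apply (+3,-2,-3) → (17,-26,-16)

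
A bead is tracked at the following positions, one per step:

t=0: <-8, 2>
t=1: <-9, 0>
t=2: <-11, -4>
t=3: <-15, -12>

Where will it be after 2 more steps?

Consecutive displacements <-1, -2>, <-2, -4>, <-4, -8> scale by a factor of 2 each step.
step 4: <-15, -12> + <-8, -16> → <-23, -28>
step 5: <-23, -28> + <-16, -32> → <-39, -60>

<-39, -60>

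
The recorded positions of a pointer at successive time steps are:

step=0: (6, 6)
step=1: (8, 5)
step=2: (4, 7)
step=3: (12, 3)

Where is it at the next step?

The jumps are (+2, -1), (-4, +2), (+8, -4) — a geometric progression with ratio -2.
step 4: (12, 3) + (-16, +8) → (-4, 11)

(-4, 11)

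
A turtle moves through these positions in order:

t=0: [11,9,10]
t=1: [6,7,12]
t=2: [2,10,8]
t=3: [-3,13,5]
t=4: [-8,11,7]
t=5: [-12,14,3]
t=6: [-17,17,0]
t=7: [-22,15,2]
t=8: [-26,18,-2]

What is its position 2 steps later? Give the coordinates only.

[-36,19,-3]

Differencing gives [-5,-2,+2], [-4,+3,-4], [-5,+3,-3], [-5,-2,+2], [-4,+3,-4], [-5,+3,-3], [-5,-2,+2], [-4,+3,-4]. This is the pattern [-5,-2,+2], [-4,+3,-4], [-5,+3,-3] repeated.
step 9: apply [-5,+3,-3] → [-31,21,-5]
step 10: apply [-5,-2,+2] → [-36,19,-3]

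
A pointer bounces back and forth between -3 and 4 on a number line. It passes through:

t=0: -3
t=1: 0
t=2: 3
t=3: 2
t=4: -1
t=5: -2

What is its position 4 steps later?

-2

The value reflects between -3 and 4, moving 3 per step.
  step 6: -2 → 1
  step 7: 1 → 4
  step 8: 4 → 1
  step 9: 1 → -2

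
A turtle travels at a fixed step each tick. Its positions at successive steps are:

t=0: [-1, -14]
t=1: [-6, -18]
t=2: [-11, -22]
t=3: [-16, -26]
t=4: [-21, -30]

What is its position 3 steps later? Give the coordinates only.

Each step adds [-5, -4] to the position.
step 5: [-21, -30] + [-5, -4] → [-26, -34]
step 6: [-26, -34] + [-5, -4] → [-31, -38]
step 7: [-31, -38] + [-5, -4] → [-36, -42]

[-36, -42]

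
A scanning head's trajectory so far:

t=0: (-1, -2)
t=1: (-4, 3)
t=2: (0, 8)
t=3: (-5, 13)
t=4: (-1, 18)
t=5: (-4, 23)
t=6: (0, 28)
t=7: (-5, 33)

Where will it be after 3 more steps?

(0, 48)

The first coordinate repeats the cycle [-1, -4, 0, -5] with period 4; step 10 mod 4 = 2, giving 0.
The second coordinate changes by +5 each step, so at step 10 it is -2 + 10·(5) = 48.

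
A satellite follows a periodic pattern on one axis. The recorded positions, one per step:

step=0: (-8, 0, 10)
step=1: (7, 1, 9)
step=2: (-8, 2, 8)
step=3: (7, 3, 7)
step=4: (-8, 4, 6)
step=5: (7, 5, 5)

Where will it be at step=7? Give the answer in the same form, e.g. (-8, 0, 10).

(7, 7, 3)

The first coordinate repeats the cycle [-8, 7] with period 2; step 7 mod 2 = 1, giving 7.
The second coordinate changes by +1 each step, so at step 7 it is 0 + 7·(1) = 7.
The third coordinate changes by -1 each step, so at step 7 it is 10 + 7·(-1) = 3.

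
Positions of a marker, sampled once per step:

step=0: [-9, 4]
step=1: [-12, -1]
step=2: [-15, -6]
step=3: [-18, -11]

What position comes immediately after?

The position changes by [-3, -5] every step.
step 4: [-18, -11] + [-3, -5] → [-21, -16]

[-21, -16]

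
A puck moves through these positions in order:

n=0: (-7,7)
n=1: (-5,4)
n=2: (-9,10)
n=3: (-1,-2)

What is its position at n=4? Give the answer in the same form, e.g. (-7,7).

(-17,22)

The jumps are (+2,-3), (-4,+6), (+8,-12) — a geometric progression with ratio -2.
step 4: (-1,-2) + (-16,+24) → (-17,22)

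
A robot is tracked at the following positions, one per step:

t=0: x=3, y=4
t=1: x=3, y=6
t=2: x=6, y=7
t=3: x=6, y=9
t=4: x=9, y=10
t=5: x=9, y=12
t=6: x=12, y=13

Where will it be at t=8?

x=15, y=16

Differencing gives (+0, +2), (+3, +1), (+0, +2), (+3, +1), (+0, +2), (+3, +1). This is the pattern (+0, +2), (+3, +1) repeated.
step 7: apply (+0, +2) → x=12, y=15
step 8: apply (+3, +1) → x=15, y=16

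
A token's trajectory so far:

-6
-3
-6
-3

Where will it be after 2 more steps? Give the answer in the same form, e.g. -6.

Step-to-step displacements: +3, -3, +3; each is -1× the previous.
step 4: -3 − 3 → -6
step 5: -6 + 3 → -3

-3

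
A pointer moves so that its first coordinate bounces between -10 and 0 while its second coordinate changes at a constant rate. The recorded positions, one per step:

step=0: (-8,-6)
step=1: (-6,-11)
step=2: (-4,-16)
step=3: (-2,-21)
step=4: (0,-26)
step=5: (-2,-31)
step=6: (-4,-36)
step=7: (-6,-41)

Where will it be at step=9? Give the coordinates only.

(-10,-51)

The first coordinate travels 2 per step and bounces off the walls at -10 and 0.
  step 8: -6 → -8
  step 9: -8 → -10
The second coordinate changes by -5 each step: at step 9 it is -51.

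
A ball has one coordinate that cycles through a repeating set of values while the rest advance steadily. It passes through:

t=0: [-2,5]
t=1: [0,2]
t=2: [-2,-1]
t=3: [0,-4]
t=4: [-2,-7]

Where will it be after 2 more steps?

The first coordinate repeats the cycle [-2, 0] with period 2; step 6 mod 2 = 0, giving -2.
The second coordinate changes by -3 each step, so at step 6 it is 5 + 6·(-3) = -13.

[-2,-13]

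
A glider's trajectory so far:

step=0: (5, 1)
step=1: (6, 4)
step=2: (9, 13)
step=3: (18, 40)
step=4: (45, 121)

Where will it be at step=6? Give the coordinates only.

Step-to-step displacements: (+1, +3), (+3, +9), (+9, +27), (+27, +81); each is 3× the previous.
step 5: (45, 121) + (+81, +243) → (126, 364)
step 6: (126, 364) + (+243, +729) → (369, 1093)

(369, 1093)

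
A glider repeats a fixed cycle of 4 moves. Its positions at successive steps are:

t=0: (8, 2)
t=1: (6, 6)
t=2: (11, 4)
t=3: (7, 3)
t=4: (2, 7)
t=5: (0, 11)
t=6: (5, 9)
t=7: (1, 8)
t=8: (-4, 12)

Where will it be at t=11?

Differencing gives (-2, +4), (+5, -2), (-4, -1), (-5, +4), (-2, +4), (+5, -2), (-4, -1), (-5, +4). This is the pattern (-2, +4), (+5, -2), (-4, -1), (-5, +4) repeated.
step 9: apply (-2, +4) → (-6, 16)
step 10: apply (+5, -2) → (-1, 14)
step 11: apply (-4, -1) → (-5, 13)

(-5, 13)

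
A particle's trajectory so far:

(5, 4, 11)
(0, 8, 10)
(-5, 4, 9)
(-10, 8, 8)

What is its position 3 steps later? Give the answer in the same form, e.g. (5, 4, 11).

First: linear, -5 per step → -25 at step 6.
Second: cycles through 4, 8 every 2 steps. Step 6 lands at position 0 of the cycle → 4.
Third: linear, -1 per step → 5 at step 6.

(-25, 4, 5)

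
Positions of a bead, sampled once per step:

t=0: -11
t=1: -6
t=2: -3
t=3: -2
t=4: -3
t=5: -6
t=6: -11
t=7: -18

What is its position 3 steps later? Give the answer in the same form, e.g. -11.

-51

Taking differences between consecutive positions: +5, +3, +1, -1, -3, -5, -7. These grow by -2 each step.
step 8: -18 − 9 → -27
step 9: -27 − 11 → -38
step 10: -38 − 13 → -51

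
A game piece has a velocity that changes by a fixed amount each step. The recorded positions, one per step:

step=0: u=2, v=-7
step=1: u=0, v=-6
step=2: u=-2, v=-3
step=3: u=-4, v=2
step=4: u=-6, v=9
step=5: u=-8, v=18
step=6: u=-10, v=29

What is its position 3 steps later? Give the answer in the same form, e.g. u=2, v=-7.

First differences are (-2, +1), (-2, +3), (-2, +5), (-2, +7), (-2, +9), (-2, +11); their common second difference is (+0, +2) (constant acceleration).
step 7: u=-10, v=29 + (-2, +13) → u=-12, v=42
step 8: u=-12, v=42 + (-2, +15) → u=-14, v=57
step 9: u=-14, v=57 + (-2, +17) → u=-16, v=74

u=-16, v=74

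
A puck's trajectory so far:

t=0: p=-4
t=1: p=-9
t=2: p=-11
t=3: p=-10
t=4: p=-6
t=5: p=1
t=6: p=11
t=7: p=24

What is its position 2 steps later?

p=59

Taking differences between consecutive positions: -5, -2, +1, +4, +7, +10, +13. These grow by +3 each step.
step 8: 24 + 16 → p=40
step 9: 40 + 19 → p=59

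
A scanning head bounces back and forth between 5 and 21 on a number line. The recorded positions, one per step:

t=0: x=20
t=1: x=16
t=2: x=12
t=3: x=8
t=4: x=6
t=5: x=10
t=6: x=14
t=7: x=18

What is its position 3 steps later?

x=12

The value reflects between 5 and 21, moving 4 per step.
  step 8: 18 → 20
  step 9: 20 → 16
  step 10: 16 → 12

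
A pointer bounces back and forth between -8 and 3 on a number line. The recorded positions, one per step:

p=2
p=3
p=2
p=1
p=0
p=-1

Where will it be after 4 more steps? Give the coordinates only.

p=-5

The value travels 1 per step and bounces off the walls at -8 and 3.
  step 6: -1 → -2
  step 7: -2 → -3
  step 8: -3 → -4
  step 9: -4 → -5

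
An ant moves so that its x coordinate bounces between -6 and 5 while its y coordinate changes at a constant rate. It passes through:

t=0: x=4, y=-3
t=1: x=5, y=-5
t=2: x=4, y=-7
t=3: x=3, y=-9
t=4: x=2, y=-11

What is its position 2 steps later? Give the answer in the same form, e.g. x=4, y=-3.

x=0, y=-15

The x coordinate travels 1 per step and bounces off the walls at -6 and 5.
  step 5: 2 → 1
  step 6: 1 → 0
The y coordinate changes by -2 each step: at step 6 it is -15.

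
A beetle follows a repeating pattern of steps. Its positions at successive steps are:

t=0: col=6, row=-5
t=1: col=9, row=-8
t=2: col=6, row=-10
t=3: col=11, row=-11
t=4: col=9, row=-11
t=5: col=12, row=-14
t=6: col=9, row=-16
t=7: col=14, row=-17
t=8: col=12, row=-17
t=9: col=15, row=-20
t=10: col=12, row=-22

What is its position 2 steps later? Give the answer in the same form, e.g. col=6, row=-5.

col=15, row=-23

Differencing gives (+3, -3), (-3, -2), (+5, -1), (-2, +0), (+3, -3), (-3, -2), (+5, -1), (-2, +0), (+3, -3), (-3, -2). This is the pattern (+3, -3), (-3, -2), (+5, -1), (-2, +0) repeated.
step 11: apply (+5, -1) → col=17, row=-23
step 12: apply (-2, +0) → col=15, row=-23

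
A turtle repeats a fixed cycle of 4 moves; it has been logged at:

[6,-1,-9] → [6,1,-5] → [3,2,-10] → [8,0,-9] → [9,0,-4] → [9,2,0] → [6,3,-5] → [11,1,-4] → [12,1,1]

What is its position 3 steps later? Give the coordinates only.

[14,2,1]

Differencing gives [+0,+2,+4], [-3,+1,-5], [+5,-2,+1], [+1,+0,+5], [+0,+2,+4], [-3,+1,-5], [+5,-2,+1], [+1,+0,+5]. This is the pattern [+0,+2,+4], [-3,+1,-5], [+5,-2,+1], [+1,+0,+5] repeated.
step 9: apply [+0,+2,+4] → [12,3,5]
step 10: apply [-3,+1,-5] → [9,4,0]
step 11: apply [+5,-2,+1] → [14,2,1]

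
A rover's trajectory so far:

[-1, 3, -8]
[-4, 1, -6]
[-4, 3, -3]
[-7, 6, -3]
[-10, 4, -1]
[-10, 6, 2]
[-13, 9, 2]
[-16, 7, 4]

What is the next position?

Step-to-step displacements: [-3, -2, +2], [+0, +2, +3], [-3, +3, +0], [-3, -2, +2], [+0, +2, +3], [-3, +3, +0], [-3, -2, +2] — a repeating cycle of length 3.
step 8: apply [+0, +2, +3] → [-16, 9, 7]

[-16, 9, 7]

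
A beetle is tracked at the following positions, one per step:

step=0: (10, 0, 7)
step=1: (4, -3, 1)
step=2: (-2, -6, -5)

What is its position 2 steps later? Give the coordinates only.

(-14, -12, -17)

The position changes by (-6, -3, -6) every step.
step 3: (-2, -6, -5) + (-6, -3, -6) → (-8, -9, -11)
step 4: (-8, -9, -11) + (-6, -3, -6) → (-14, -12, -17)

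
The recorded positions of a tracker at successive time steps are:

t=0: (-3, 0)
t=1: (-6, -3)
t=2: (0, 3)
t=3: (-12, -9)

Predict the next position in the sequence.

(12, 15)

Consecutive displacements (-3, -3), (+6, +6), (-12, -12) scale by a factor of -2 each step.
step 4: (-12, -9) + (+24, +24) → (12, 15)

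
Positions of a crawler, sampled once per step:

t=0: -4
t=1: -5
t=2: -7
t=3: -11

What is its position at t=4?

-19

The jumps are -1, -2, -4 — a geometric progression with ratio 2.
step 4: -11 − 8 → -19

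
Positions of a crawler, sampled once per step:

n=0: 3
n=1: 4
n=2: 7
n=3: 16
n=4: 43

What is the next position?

124

Step-to-step displacements: +1, +3, +9, +27; each is 3× the previous.
step 5: 43 + 81 → 124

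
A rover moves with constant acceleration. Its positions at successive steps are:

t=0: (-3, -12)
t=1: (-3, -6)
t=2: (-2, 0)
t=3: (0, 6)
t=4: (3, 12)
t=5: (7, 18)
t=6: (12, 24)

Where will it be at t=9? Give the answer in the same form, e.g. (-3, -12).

(33, 42)

Taking differences between consecutive positions: (+0, +6), (+1, +6), (+2, +6), (+3, +6), (+4, +6), (+5, +6). These grow by (+1, +0) each step.
step 7: (12, 24) + (+6, +6) → (18, 30)
step 8: (18, 30) + (+7, +6) → (25, 36)
step 9: (25, 36) + (+8, +6) → (33, 42)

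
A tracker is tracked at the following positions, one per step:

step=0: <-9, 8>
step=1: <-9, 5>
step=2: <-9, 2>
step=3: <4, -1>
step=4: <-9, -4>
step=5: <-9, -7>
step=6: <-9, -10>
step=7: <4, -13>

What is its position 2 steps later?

<-9, -19>

The first coordinate repeats the cycle [-9, -9, -9, 4] with period 4; step 9 mod 4 = 1, giving -9.
The second coordinate changes by -3 each step, so at step 9 it is 8 + 9·(-3) = -19.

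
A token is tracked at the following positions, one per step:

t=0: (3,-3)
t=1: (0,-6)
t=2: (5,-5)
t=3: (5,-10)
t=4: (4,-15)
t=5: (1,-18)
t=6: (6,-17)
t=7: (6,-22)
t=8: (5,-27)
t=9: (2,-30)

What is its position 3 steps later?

Differencing gives (-3,-3), (+5,+1), (+0,-5), (-1,-5), (-3,-3), (+5,+1), (+0,-5), (-1,-5), (-3,-3). This is the pattern (-3,-3), (+5,+1), (+0,-5), (-1,-5) repeated.
step 10: apply (+5,+1) → (7,-29)
step 11: apply (+0,-5) → (7,-34)
step 12: apply (-1,-5) → (6,-39)

(6,-39)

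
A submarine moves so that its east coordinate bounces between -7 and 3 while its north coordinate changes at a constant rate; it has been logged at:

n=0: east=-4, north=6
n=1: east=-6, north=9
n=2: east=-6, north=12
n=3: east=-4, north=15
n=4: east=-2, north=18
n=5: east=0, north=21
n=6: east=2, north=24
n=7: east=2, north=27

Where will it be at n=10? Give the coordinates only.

The east coordinate travels 2 per step and bounces off the walls at -7 and 3.
  step 8: 2 → 0
  step 9: 0 → -2
  step 10: -2 → -4
The north coordinate changes by +3 each step: at step 10 it is 36.

east=-4, north=36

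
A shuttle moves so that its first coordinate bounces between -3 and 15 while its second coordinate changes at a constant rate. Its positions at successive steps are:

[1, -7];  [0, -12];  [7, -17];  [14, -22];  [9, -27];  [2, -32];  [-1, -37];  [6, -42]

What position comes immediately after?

[13, -47]

The first coordinate reflects between -3 and 15, moving 7 per step.
  step 8: 6 → 13
The second coordinate changes by -5 each step: at step 8 it is -47.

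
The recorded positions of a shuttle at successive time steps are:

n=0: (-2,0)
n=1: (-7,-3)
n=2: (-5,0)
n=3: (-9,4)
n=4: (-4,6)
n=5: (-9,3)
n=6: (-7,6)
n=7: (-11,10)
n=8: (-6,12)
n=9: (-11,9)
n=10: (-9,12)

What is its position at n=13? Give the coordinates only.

(-13,15)

Differencing gives (-5,-3), (+2,+3), (-4,+4), (+5,+2), (-5,-3), (+2,+3), (-4,+4), (+5,+2), (-5,-3), (+2,+3). This is the pattern (-5,-3), (+2,+3), (-4,+4), (+5,+2) repeated.
step 11: apply (-4,+4) → (-13,16)
step 12: apply (+5,+2) → (-8,18)
step 13: apply (-5,-3) → (-13,15)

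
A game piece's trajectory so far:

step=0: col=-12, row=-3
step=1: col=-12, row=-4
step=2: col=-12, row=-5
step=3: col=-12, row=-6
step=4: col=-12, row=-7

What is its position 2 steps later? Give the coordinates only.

col=-12, row=-9

The position changes by (+0, -1) every step.
step 5: col=-12, row=-7 + (+0, -1) → col=-12, row=-8
step 6: col=-12, row=-8 + (+0, -1) → col=-12, row=-9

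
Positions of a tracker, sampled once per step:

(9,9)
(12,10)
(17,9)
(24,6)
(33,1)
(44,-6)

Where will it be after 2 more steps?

Taking differences between consecutive positions: (+3,+1), (+5,-1), (+7,-3), (+9,-5), (+11,-7). These grow by (+2,-2) each step.
step 6: (44,-6) + (+13,-9) → (57,-15)
step 7: (57,-15) + (+15,-11) → (72,-26)

(72,-26)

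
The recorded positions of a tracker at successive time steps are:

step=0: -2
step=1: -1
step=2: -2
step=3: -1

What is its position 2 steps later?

-1

The jumps are +1, -1, +1 — a geometric progression with ratio -1.
step 4: -1 − 1 → -2
step 5: -2 + 1 → -1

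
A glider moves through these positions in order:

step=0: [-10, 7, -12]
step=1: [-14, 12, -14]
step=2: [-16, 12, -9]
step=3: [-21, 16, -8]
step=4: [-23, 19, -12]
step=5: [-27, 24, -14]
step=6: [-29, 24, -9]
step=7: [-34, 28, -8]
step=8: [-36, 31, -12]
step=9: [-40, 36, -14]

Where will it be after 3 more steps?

[-49, 43, -12]

Step-to-step displacements: [-4, +5, -2], [-2, +0, +5], [-5, +4, +1], [-2, +3, -4], [-4, +5, -2], [-2, +0, +5], [-5, +4, +1], [-2, +3, -4], [-4, +5, -2] — a repeating cycle of length 4.
step 10: apply [-2, +0, +5] → [-42, 36, -9]
step 11: apply [-5, +4, +1] → [-47, 40, -8]
step 12: apply [-2, +3, -4] → [-49, 43, -12]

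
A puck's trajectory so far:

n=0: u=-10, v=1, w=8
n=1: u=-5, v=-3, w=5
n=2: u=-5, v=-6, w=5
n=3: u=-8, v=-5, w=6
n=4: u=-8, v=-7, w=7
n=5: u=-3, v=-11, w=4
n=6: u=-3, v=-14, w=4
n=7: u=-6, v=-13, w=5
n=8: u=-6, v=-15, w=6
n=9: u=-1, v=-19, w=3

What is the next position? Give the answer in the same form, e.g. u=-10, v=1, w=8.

Step-to-step displacements: (+5, -4, -3), (+0, -3, +0), (-3, +1, +1), (+0, -2, +1), (+5, -4, -3), (+0, -3, +0), (-3, +1, +1), (+0, -2, +1), (+5, -4, -3) — a repeating cycle of length 4.
step 10: apply (+0, -3, +0) → u=-1, v=-22, w=3

u=-1, v=-22, w=3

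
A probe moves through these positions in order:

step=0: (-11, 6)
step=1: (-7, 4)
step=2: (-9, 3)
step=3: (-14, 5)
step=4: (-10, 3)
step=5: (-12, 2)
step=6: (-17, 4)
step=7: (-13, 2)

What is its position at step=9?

The moves between consecutive positions are (+4, -2), (-2, -1), (-5, +2), (+4, -2), (-2, -1), (-5, +2), (+4, -2); they repeat the 3-cycle [(+4, -2), (-2, -1), (-5, +2)].
step 8: apply (-2, -1) → (-15, 1)
step 9: apply (-5, +2) → (-20, 3)

(-20, 3)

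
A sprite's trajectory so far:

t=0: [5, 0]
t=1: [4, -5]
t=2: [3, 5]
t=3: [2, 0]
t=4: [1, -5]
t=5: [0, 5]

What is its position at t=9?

[-4, 0]

The first coordinate changes by -1 each step, so at step 9 it is 5 + 9·(-1) = -4.
The second coordinate repeats the cycle [0, -5, 5] with period 3; step 9 mod 3 = 0, giving 0.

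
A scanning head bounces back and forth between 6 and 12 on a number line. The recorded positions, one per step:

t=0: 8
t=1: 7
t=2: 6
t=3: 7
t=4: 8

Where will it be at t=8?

The value travels 1 per step and bounces off the walls at 6 and 12.
  step 5: 8 → 9
  step 6: 9 → 10
  step 7: 10 → 11
  step 8: 11 → 12

12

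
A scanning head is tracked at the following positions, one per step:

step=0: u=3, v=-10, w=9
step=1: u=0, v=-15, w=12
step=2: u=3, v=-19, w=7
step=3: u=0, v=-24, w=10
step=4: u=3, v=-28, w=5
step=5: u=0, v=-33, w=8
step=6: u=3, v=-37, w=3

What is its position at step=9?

u=0, v=-51, w=4

Step-to-step displacements: (-3, -5, +3), (+3, -4, -5), (-3, -5, +3), (+3, -4, -5), (-3, -5, +3), (+3, -4, -5) — a repeating cycle of length 2.
step 7: apply (-3, -5, +3) → u=0, v=-42, w=6
step 8: apply (+3, -4, -5) → u=3, v=-46, w=1
step 9: apply (-3, -5, +3) → u=0, v=-51, w=4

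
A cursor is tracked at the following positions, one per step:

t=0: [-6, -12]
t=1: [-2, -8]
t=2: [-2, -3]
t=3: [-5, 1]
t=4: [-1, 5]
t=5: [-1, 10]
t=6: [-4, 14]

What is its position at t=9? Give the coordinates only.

The moves between consecutive positions are [+4, +4], [+0, +5], [-3, +4], [+4, +4], [+0, +5], [-3, +4]; they repeat the 3-cycle [[+4, +4], [+0, +5], [-3, +4]].
step 7: apply [+4, +4] → [0, 18]
step 8: apply [+0, +5] → [0, 23]
step 9: apply [-3, +4] → [-3, 27]

[-3, 27]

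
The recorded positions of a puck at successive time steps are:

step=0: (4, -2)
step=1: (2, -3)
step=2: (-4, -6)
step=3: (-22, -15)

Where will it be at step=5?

(-238, -123)

The jumps are (-2, -1), (-6, -3), (-18, -9) — a geometric progression with ratio 3.
step 4: (-22, -15) + (-54, -27) → (-76, -42)
step 5: (-76, -42) + (-162, -81) → (-238, -123)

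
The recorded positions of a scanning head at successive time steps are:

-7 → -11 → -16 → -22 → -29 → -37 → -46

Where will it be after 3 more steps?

Taking differences between consecutive positions: -4, -5, -6, -7, -8, -9. These grow by -1 each step.
step 7: -46 − 10 → -56
step 8: -56 − 11 → -67
step 9: -67 − 12 → -79

-79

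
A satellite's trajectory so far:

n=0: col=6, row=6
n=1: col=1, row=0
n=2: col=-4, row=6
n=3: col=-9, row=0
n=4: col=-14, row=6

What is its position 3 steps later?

The col coordinate changes by -5 each step, so at step 7 it is 6 + 7·(-5) = -29.
The row coordinate repeats the cycle [6, 0] with period 2; step 7 mod 2 = 1, giving 0.

col=-29, row=0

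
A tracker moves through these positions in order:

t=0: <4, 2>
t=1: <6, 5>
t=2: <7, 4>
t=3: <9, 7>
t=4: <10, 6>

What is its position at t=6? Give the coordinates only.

<13, 8>

Step-to-step displacements: <+2, +3>, <+1, -1>, <+2, +3>, <+1, -1> — a repeating cycle of length 2.
step 5: apply <+2, +3> → <12, 9>
step 6: apply <+1, -1> → <13, 8>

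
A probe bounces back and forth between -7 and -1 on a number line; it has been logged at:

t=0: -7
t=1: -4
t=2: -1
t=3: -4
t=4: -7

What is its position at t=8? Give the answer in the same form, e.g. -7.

-7

The value travels 3 per step and bounces off the walls at -7 and -1.
  step 5: -7 → -4
  step 6: -4 → -1
  step 7: -1 → -4
  step 8: -4 → -7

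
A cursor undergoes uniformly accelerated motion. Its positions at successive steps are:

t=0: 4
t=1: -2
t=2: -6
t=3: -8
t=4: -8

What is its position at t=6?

-2

Successive displacements: -6, -4, -2, +0 — each changes by +2.
step 5: -8 + 2 → -6
step 6: -6 + 4 → -2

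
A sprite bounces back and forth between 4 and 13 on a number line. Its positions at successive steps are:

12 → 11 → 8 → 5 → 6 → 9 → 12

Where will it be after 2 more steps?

8

The value reflects between 4 and 13, moving 3 per step.
  step 7: 12 → 11
  step 8: 11 → 8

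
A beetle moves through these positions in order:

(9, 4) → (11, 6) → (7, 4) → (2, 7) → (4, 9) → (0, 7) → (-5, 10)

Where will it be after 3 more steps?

Differencing gives (+2, +2), (-4, -2), (-5, +3), (+2, +2), (-4, -2), (-5, +3). This is the pattern (+2, +2), (-4, -2), (-5, +3) repeated.
step 7: apply (+2, +2) → (-3, 12)
step 8: apply (-4, -2) → (-7, 10)
step 9: apply (-5, +3) → (-12, 13)

(-12, 13)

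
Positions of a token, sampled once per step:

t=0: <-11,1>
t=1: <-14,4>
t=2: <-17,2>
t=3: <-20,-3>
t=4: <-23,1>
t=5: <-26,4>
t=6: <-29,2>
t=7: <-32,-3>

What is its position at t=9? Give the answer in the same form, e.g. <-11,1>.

First: linear, -3 per step → -38 at step 9.
Second: cycles through 1, 4, 2, -3 every 4 steps. Step 9 lands at position 1 of the cycle → 4.

<-38,4>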